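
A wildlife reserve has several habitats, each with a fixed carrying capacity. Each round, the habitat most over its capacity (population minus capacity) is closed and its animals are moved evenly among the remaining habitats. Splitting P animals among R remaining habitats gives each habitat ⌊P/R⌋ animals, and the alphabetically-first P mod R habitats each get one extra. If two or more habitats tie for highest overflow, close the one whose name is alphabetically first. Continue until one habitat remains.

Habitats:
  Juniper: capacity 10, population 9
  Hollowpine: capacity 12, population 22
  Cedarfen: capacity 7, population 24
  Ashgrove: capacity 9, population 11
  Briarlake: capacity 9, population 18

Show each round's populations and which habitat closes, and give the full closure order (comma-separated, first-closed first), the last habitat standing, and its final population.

Closure order: Cedarfen, Hollowpine, Briarlake, Ashgrove
Last habitat: Juniper with 84 animals

Round 1: Ashgrove=11 Briarlake=18 Cedarfen=24 Hollowpine=22 Juniper=9 → close Cedarfen (overflow 17)
  24÷4 = 6 each, +1 to first 0
Round 2: Ashgrove=17 Briarlake=24 Hollowpine=28 Juniper=15 → close Hollowpine (overflow 16)
  28÷3 = 9 each, +1 to first 1
Round 3: Ashgrove=27 Briarlake=33 Juniper=24 → close Briarlake (overflow 24)
  33÷2 = 16 each, +1 to first 1
Round 4: Ashgrove=44 Juniper=40 → close Ashgrove (overflow 35)
  44÷1 = 44 each, +1 to first 0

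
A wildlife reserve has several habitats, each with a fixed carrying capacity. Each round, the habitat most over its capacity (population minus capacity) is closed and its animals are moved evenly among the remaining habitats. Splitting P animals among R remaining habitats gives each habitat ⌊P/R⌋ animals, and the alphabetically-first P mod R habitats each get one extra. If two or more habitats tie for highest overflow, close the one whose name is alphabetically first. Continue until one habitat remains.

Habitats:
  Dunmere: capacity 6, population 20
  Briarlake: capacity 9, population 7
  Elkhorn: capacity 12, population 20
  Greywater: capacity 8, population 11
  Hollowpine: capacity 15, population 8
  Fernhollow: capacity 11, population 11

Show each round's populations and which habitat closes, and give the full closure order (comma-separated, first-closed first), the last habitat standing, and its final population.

Closure order: Dunmere, Elkhorn, Greywater, Fernhollow, Briarlake
Last habitat: Hollowpine with 77 animals

Round 1: Briarlake=7 Dunmere=20 Elkhorn=20 Fernhollow=11 Greywater=11 Hollowpine=8 → close Dunmere (overflow 14)
  20÷5 = 4 each, +1 to first 0
Round 2: Briarlake=11 Elkhorn=24 Fernhollow=15 Greywater=15 Hollowpine=12 → close Elkhorn (overflow 12)
  24÷4 = 6 each, +1 to first 0
Round 3: Briarlake=17 Fernhollow=21 Greywater=21 Hollowpine=18 → close Greywater (overflow 13)
  21÷3 = 7 each, +1 to first 0
Round 4: Briarlake=24 Fernhollow=28 Hollowpine=25 → close Fernhollow (overflow 17)
  28÷2 = 14 each, +1 to first 0
Round 5: Briarlake=38 Hollowpine=39 → close Briarlake (overflow 29)
  38÷1 = 38 each, +1 to first 0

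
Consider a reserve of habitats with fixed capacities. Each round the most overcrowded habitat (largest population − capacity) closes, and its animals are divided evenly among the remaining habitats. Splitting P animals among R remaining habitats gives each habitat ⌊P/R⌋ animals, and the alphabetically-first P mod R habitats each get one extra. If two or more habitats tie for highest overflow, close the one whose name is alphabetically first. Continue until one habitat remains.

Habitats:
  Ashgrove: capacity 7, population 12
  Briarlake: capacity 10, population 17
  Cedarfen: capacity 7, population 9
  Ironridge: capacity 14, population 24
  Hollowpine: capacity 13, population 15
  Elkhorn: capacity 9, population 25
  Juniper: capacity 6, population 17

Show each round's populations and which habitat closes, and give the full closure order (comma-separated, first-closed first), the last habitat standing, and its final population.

Closure order: Elkhorn, Juniper, Ironridge, Ashgrove, Briarlake, Cedarfen
Last habitat: Hollowpine with 119 animals

Round 1: Ashgrove=12 Briarlake=17 Cedarfen=9 Elkhorn=25 Hollowpine=15 Ironridge=24 Juniper=17 → close Elkhorn (overflow 16)
  25÷6 = 4 each, +1 to first 1
Round 2: Ashgrove=17 Briarlake=21 Cedarfen=13 Hollowpine=19 Ironridge=28 Juniper=21 → close Juniper (overflow 15)
  21÷5 = 4 each, +1 to first 1
Round 3: Ashgrove=22 Briarlake=25 Cedarfen=17 Hollowpine=23 Ironridge=32 → close Ironridge (overflow 18)
  32÷4 = 8 each, +1 to first 0
Round 4: Ashgrove=30 Briarlake=33 Cedarfen=25 Hollowpine=31 → close Ashgrove (overflow 23)
  30÷3 = 10 each, +1 to first 0
Round 5: Briarlake=43 Cedarfen=35 Hollowpine=41 → close Briarlake (overflow 33)
  43÷2 = 21 each, +1 to first 1
Round 6: Cedarfen=57 Hollowpine=62 → close Cedarfen (overflow 50)
  57÷1 = 57 each, +1 to first 0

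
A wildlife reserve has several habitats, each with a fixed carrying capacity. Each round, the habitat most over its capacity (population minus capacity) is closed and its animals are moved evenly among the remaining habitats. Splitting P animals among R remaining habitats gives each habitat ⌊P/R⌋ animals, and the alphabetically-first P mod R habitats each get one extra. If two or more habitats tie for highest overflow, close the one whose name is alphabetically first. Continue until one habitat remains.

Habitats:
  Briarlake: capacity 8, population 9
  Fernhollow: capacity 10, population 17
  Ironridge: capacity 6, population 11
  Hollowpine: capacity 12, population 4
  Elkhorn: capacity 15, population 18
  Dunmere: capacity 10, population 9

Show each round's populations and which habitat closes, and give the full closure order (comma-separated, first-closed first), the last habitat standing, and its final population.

Round 1: Briarlake=9 Dunmere=9 Elkhorn=18 Fernhollow=17 Hollowpine=4 Ironridge=11 → close Fernhollow (overflow 7)
  17÷5 = 3 each, +1 to first 2
Round 2: Briarlake=13 Dunmere=13 Elkhorn=21 Hollowpine=7 Ironridge=14 → close Ironridge (overflow 8)
  14÷4 = 3 each, +1 to first 2
Round 3: Briarlake=17 Dunmere=17 Elkhorn=24 Hollowpine=10 → close Briarlake (overflow 9)
  17÷3 = 5 each, +1 to first 2
Round 4: Dunmere=23 Elkhorn=30 Hollowpine=15 → close Elkhorn (overflow 15)
  30÷2 = 15 each, +1 to first 0
Round 5: Dunmere=38 Hollowpine=30 → close Dunmere (overflow 28)
  38÷1 = 38 each, +1 to first 0

Closure order: Fernhollow, Ironridge, Briarlake, Elkhorn, Dunmere
Last habitat: Hollowpine with 68 animals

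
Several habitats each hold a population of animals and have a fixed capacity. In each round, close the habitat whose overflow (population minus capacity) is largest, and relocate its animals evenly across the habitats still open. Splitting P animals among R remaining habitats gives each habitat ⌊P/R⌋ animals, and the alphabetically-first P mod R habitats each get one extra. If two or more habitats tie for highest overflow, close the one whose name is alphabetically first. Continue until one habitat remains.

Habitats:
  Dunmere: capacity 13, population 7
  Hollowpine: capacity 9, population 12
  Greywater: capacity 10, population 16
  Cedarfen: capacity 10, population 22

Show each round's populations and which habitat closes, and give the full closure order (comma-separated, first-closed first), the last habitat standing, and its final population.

Round 1: Cedarfen=22 Dunmere=7 Greywater=16 Hollowpine=12 → close Cedarfen (overflow 12)
  22÷3 = 7 each, +1 to first 1
Round 2: Dunmere=15 Greywater=23 Hollowpine=19 → close Greywater (overflow 13)
  23÷2 = 11 each, +1 to first 1
Round 3: Dunmere=27 Hollowpine=30 → close Hollowpine (overflow 21)
  30÷1 = 30 each, +1 to first 0

Closure order: Cedarfen, Greywater, Hollowpine
Last habitat: Dunmere with 57 animals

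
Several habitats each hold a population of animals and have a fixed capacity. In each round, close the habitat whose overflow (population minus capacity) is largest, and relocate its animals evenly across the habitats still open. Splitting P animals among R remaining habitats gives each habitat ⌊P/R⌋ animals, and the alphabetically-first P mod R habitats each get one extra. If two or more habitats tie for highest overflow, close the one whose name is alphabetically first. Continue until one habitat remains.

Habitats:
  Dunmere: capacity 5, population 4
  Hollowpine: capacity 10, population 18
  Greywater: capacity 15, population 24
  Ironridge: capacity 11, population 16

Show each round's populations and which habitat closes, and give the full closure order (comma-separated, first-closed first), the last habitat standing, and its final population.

Closure order: Greywater, Hollowpine, Ironridge
Last habitat: Dunmere with 62 animals

Round 1: Dunmere=4 Greywater=24 Hollowpine=18 Ironridge=16 → close Greywater (overflow 9)
  24÷3 = 8 each, +1 to first 0
Round 2: Dunmere=12 Hollowpine=26 Ironridge=24 → close Hollowpine (overflow 16)
  26÷2 = 13 each, +1 to first 0
Round 3: Dunmere=25 Ironridge=37 → close Ironridge (overflow 26)
  37÷1 = 37 each, +1 to first 0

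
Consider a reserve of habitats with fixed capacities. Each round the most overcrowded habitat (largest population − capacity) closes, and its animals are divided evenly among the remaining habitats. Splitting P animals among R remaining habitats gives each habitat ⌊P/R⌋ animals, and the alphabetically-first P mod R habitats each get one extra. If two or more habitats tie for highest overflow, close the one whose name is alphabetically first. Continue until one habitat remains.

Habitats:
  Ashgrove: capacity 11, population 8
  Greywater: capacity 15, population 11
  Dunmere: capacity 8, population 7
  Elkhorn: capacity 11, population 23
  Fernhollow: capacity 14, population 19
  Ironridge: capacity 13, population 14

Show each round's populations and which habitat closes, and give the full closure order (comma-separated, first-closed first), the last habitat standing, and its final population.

Round 1: Ashgrove=8 Dunmere=7 Elkhorn=23 Fernhollow=19 Greywater=11 Ironridge=14 → close Elkhorn (overflow 12)
  23÷5 = 4 each, +1 to first 3
Round 2: Ashgrove=13 Dunmere=12 Fernhollow=24 Greywater=15 Ironridge=18 → close Fernhollow (overflow 10)
  24÷4 = 6 each, +1 to first 0
Round 3: Ashgrove=19 Dunmere=18 Greywater=21 Ironridge=24 → close Ironridge (overflow 11)
  24÷3 = 8 each, +1 to first 0
Round 4: Ashgrove=27 Dunmere=26 Greywater=29 → close Dunmere (overflow 18)
  26÷2 = 13 each, +1 to first 0
Round 5: Ashgrove=40 Greywater=42 → close Ashgrove (overflow 29)
  40÷1 = 40 each, +1 to first 0

Closure order: Elkhorn, Fernhollow, Ironridge, Dunmere, Ashgrove
Last habitat: Greywater with 82 animals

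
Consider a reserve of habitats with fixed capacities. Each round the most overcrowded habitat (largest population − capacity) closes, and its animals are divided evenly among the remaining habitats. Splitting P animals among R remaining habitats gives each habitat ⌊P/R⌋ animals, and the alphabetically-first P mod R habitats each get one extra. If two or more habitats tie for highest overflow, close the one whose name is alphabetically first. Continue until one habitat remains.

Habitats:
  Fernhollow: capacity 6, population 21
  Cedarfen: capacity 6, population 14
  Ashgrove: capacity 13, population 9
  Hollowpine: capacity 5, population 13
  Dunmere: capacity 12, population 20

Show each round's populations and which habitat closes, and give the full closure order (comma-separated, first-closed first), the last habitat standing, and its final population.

Round 1: Ashgrove=9 Cedarfen=14 Dunmere=20 Fernhollow=21 Hollowpine=13 → close Fernhollow (overflow 15)
  21÷4 = 5 each, +1 to first 1
Round 2: Ashgrove=15 Cedarfen=19 Dunmere=25 Hollowpine=18 → close Cedarfen (overflow 13)
  19÷3 = 6 each, +1 to first 1
Round 3: Ashgrove=22 Dunmere=31 Hollowpine=24 → close Dunmere (overflow 19)
  31÷2 = 15 each, +1 to first 1
Round 4: Ashgrove=38 Hollowpine=39 → close Hollowpine (overflow 34)
  39÷1 = 39 each, +1 to first 0

Closure order: Fernhollow, Cedarfen, Dunmere, Hollowpine
Last habitat: Ashgrove with 77 animals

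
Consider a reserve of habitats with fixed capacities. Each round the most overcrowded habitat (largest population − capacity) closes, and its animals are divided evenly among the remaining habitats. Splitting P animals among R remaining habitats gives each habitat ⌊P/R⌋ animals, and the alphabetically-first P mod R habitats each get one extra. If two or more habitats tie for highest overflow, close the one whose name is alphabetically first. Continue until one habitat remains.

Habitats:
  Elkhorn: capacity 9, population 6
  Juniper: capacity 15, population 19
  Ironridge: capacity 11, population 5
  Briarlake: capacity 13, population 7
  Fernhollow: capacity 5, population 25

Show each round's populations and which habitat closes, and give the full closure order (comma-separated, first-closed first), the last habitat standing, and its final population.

Closure order: Fernhollow, Juniper, Elkhorn, Briarlake
Last habitat: Ironridge with 62 animals

Round 1: Briarlake=7 Elkhorn=6 Fernhollow=25 Ironridge=5 Juniper=19 → close Fernhollow (overflow 20)
  25÷4 = 6 each, +1 to first 1
Round 2: Briarlake=14 Elkhorn=12 Ironridge=11 Juniper=25 → close Juniper (overflow 10)
  25÷3 = 8 each, +1 to first 1
Round 3: Briarlake=23 Elkhorn=20 Ironridge=19 → close Elkhorn (overflow 11)
  20÷2 = 10 each, +1 to first 0
Round 4: Briarlake=33 Ironridge=29 → close Briarlake (overflow 20)
  33÷1 = 33 each, +1 to first 0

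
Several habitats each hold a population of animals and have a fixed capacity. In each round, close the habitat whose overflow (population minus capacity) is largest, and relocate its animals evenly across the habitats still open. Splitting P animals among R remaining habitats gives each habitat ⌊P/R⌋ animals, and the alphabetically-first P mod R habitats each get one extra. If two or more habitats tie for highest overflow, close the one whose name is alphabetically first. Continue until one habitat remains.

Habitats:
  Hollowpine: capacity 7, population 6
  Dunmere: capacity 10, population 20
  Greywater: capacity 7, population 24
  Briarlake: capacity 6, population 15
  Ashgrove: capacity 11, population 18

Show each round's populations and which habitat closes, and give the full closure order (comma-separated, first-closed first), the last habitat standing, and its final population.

Closure order: Greywater, Dunmere, Briarlake, Ashgrove
Last habitat: Hollowpine with 83 animals

Round 1: Ashgrove=18 Briarlake=15 Dunmere=20 Greywater=24 Hollowpine=6 → close Greywater (overflow 17)
  24÷4 = 6 each, +1 to first 0
Round 2: Ashgrove=24 Briarlake=21 Dunmere=26 Hollowpine=12 → close Dunmere (overflow 16)
  26÷3 = 8 each, +1 to first 2
Round 3: Ashgrove=33 Briarlake=30 Hollowpine=20 → close Briarlake (overflow 24)
  30÷2 = 15 each, +1 to first 0
Round 4: Ashgrove=48 Hollowpine=35 → close Ashgrove (overflow 37)
  48÷1 = 48 each, +1 to first 0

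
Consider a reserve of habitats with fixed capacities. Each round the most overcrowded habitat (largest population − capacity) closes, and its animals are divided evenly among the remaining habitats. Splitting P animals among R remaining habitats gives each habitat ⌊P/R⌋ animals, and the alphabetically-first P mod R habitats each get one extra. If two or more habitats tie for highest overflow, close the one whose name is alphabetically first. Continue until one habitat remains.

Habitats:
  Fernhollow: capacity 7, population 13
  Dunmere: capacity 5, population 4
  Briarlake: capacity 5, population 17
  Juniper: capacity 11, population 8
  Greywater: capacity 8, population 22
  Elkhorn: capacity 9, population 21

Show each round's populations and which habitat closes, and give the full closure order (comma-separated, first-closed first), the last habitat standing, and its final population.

Round 1: Briarlake=17 Dunmere=4 Elkhorn=21 Fernhollow=13 Greywater=22 Juniper=8 → close Greywater (overflow 14)
  22÷5 = 4 each, +1 to first 2
Round 2: Briarlake=22 Dunmere=9 Elkhorn=25 Fernhollow=17 Juniper=12 → close Briarlake (overflow 17)
  22÷4 = 5 each, +1 to first 2
Round 3: Dunmere=15 Elkhorn=31 Fernhollow=22 Juniper=17 → close Elkhorn (overflow 22)
  31÷3 = 10 each, +1 to first 1
Round 4: Dunmere=26 Fernhollow=32 Juniper=27 → close Fernhollow (overflow 25)
  32÷2 = 16 each, +1 to first 0
Round 5: Dunmere=42 Juniper=43 → close Dunmere (overflow 37)
  42÷1 = 42 each, +1 to first 0

Closure order: Greywater, Briarlake, Elkhorn, Fernhollow, Dunmere
Last habitat: Juniper with 85 animals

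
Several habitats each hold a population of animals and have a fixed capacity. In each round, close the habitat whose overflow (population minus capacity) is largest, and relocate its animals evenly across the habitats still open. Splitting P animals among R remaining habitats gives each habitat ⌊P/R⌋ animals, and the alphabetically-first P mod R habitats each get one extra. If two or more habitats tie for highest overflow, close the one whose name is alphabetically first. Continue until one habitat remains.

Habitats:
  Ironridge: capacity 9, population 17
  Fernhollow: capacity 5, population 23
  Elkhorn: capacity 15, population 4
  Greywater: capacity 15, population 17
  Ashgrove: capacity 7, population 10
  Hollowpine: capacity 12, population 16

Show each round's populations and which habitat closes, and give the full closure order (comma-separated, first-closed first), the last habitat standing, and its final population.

Closure order: Fernhollow, Ironridge, Ashgrove, Hollowpine, Greywater
Last habitat: Elkhorn with 87 animals

Round 1: Ashgrove=10 Elkhorn=4 Fernhollow=23 Greywater=17 Hollowpine=16 Ironridge=17 → close Fernhollow (overflow 18)
  23÷5 = 4 each, +1 to first 3
Round 2: Ashgrove=15 Elkhorn=9 Greywater=22 Hollowpine=20 Ironridge=21 → close Ironridge (overflow 12)
  21÷4 = 5 each, +1 to first 1
Round 3: Ashgrove=21 Elkhorn=14 Greywater=27 Hollowpine=25 → close Ashgrove (overflow 14)
  21÷3 = 7 each, +1 to first 0
Round 4: Elkhorn=21 Greywater=34 Hollowpine=32 → close Hollowpine (overflow 20)
  32÷2 = 16 each, +1 to first 0
Round 5: Elkhorn=37 Greywater=50 → close Greywater (overflow 35)
  50÷1 = 50 each, +1 to first 0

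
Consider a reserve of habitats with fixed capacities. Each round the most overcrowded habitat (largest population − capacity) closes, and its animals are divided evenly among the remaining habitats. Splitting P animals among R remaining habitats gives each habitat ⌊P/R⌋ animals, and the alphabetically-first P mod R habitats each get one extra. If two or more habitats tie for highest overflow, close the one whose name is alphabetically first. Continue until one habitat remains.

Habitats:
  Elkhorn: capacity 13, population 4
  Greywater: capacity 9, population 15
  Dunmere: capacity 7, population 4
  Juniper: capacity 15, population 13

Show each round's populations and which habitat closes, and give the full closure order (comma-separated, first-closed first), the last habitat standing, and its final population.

Closure order: Greywater, Juniper, Dunmere
Last habitat: Elkhorn with 36 animals

Round 1: Dunmere=4 Elkhorn=4 Greywater=15 Juniper=13 → close Greywater (overflow 6)
  15÷3 = 5 each, +1 to first 0
Round 2: Dunmere=9 Elkhorn=9 Juniper=18 → close Juniper (overflow 3)
  18÷2 = 9 each, +1 to first 0
Round 3: Dunmere=18 Elkhorn=18 → close Dunmere (overflow 11)
  18÷1 = 18 each, +1 to first 0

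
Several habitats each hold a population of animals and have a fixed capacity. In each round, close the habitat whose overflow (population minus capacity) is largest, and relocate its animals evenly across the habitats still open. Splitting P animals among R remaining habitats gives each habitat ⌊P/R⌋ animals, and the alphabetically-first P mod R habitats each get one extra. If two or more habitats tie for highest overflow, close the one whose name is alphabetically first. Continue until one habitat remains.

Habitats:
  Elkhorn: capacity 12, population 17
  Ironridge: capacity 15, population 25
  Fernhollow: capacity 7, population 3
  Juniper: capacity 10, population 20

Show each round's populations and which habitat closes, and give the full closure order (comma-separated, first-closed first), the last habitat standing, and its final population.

Round 1: Elkhorn=17 Fernhollow=3 Ironridge=25 Juniper=20 → close Ironridge (overflow 10)
  25÷3 = 8 each, +1 to first 1
Round 2: Elkhorn=26 Fernhollow=11 Juniper=28 → close Juniper (overflow 18)
  28÷2 = 14 each, +1 to first 0
Round 3: Elkhorn=40 Fernhollow=25 → close Elkhorn (overflow 28)
  40÷1 = 40 each, +1 to first 0

Closure order: Ironridge, Juniper, Elkhorn
Last habitat: Fernhollow with 65 animals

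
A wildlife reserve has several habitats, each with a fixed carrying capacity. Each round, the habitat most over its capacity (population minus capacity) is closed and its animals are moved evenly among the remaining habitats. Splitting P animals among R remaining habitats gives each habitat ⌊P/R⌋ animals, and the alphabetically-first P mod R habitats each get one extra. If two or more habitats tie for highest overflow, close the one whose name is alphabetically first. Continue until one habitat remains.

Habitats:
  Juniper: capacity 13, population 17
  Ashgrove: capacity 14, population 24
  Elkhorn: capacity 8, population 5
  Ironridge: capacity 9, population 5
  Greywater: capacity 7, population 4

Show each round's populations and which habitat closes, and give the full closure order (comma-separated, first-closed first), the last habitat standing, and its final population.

Round 1: Ashgrove=24 Elkhorn=5 Greywater=4 Ironridge=5 Juniper=17 → close Ashgrove (overflow 10)
  24÷4 = 6 each, +1 to first 0
Round 2: Elkhorn=11 Greywater=10 Ironridge=11 Juniper=23 → close Juniper (overflow 10)
  23÷3 = 7 each, +1 to first 2
Round 3: Elkhorn=19 Greywater=18 Ironridge=18 → close Elkhorn (overflow 11)
  19÷2 = 9 each, +1 to first 1
Round 4: Greywater=28 Ironridge=27 → close Greywater (overflow 21)
  28÷1 = 28 each, +1 to first 0

Closure order: Ashgrove, Juniper, Elkhorn, Greywater
Last habitat: Ironridge with 55 animals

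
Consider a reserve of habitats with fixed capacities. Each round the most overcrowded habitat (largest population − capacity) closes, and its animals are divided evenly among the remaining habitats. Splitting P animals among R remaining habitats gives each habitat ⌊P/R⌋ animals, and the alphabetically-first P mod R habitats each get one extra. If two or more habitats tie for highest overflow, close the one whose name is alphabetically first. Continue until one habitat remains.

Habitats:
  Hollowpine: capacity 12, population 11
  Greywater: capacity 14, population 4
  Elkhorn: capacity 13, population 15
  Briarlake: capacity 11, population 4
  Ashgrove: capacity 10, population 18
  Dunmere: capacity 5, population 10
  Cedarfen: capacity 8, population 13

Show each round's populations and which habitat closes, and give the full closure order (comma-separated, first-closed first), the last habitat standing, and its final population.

Round 1: Ashgrove=18 Briarlake=4 Cedarfen=13 Dunmere=10 Elkhorn=15 Greywater=4 Hollowpine=11 → close Ashgrove (overflow 8)
  18÷6 = 3 each, +1 to first 0
Round 2: Briarlake=7 Cedarfen=16 Dunmere=13 Elkhorn=18 Greywater=7 Hollowpine=14 → close Cedarfen (overflow 8)
  16÷5 = 3 each, +1 to first 1
Round 3: Briarlake=11 Dunmere=16 Elkhorn=21 Greywater=10 Hollowpine=17 → close Dunmere (overflow 11)
  16÷4 = 4 each, +1 to first 0
Round 4: Briarlake=15 Elkhorn=25 Greywater=14 Hollowpine=21 → close Elkhorn (overflow 12)
  25÷3 = 8 each, +1 to first 1
Round 5: Briarlake=24 Greywater=22 Hollowpine=29 → close Hollowpine (overflow 17)
  29÷2 = 14 each, +1 to first 1
Round 6: Briarlake=39 Greywater=36 → close Briarlake (overflow 28)
  39÷1 = 39 each, +1 to first 0

Closure order: Ashgrove, Cedarfen, Dunmere, Elkhorn, Hollowpine, Briarlake
Last habitat: Greywater with 75 animals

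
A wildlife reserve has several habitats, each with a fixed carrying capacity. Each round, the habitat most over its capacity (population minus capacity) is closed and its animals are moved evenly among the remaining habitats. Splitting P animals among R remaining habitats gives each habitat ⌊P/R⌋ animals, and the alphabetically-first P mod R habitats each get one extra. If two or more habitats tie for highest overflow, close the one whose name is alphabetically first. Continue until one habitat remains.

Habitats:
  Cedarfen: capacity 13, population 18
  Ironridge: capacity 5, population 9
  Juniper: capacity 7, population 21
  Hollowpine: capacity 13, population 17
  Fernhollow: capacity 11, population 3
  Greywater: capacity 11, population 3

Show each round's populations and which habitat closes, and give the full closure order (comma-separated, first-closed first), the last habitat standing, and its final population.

Round 1: Cedarfen=18 Fernhollow=3 Greywater=3 Hollowpine=17 Ironridge=9 Juniper=21 → close Juniper (overflow 14)
  21÷5 = 4 each, +1 to first 1
Round 2: Cedarfen=23 Fernhollow=7 Greywater=7 Hollowpine=21 Ironridge=13 → close Cedarfen (overflow 10)
  23÷4 = 5 each, +1 to first 3
Round 3: Fernhollow=13 Greywater=13 Hollowpine=27 Ironridge=18 → close Hollowpine (overflow 14)
  27÷3 = 9 each, +1 to first 0
Round 4: Fernhollow=22 Greywater=22 Ironridge=27 → close Ironridge (overflow 22)
  27÷2 = 13 each, +1 to first 1
Round 5: Fernhollow=36 Greywater=35 → close Fernhollow (overflow 25)
  36÷1 = 36 each, +1 to first 0

Closure order: Juniper, Cedarfen, Hollowpine, Ironridge, Fernhollow
Last habitat: Greywater with 71 animals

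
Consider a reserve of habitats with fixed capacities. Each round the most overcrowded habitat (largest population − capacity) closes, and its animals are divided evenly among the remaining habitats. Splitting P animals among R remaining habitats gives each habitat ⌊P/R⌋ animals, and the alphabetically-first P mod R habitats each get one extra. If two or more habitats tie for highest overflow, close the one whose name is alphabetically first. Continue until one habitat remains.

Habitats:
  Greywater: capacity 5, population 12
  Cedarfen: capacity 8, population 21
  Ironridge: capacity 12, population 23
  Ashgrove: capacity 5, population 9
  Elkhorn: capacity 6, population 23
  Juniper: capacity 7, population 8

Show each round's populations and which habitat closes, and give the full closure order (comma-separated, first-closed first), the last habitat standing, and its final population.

Round 1: Ashgrove=9 Cedarfen=21 Elkhorn=23 Greywater=12 Ironridge=23 Juniper=8 → close Elkhorn (overflow 17)
  23÷5 = 4 each, +1 to first 3
Round 2: Ashgrove=14 Cedarfen=26 Greywater=17 Ironridge=27 Juniper=12 → close Cedarfen (overflow 18)
  26÷4 = 6 each, +1 to first 2
Round 3: Ashgrove=21 Greywater=24 Ironridge=33 Juniper=18 → close Ironridge (overflow 21)
  33÷3 = 11 each, +1 to first 0
Round 4: Ashgrove=32 Greywater=35 Juniper=29 → close Greywater (overflow 30)
  35÷2 = 17 each, +1 to first 1
Round 5: Ashgrove=50 Juniper=46 → close Ashgrove (overflow 45)
  50÷1 = 50 each, +1 to first 0

Closure order: Elkhorn, Cedarfen, Ironridge, Greywater, Ashgrove
Last habitat: Juniper with 96 animals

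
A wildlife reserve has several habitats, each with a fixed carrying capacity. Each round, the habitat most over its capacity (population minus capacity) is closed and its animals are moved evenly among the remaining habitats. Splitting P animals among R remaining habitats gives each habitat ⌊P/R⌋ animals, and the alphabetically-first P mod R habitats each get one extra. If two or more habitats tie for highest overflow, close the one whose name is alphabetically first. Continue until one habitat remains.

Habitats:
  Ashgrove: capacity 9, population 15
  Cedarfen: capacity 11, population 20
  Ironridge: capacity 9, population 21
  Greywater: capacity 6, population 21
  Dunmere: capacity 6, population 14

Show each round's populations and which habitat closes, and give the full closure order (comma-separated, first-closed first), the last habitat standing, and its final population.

Round 1: Ashgrove=15 Cedarfen=20 Dunmere=14 Greywater=21 Ironridge=21 → close Greywater (overflow 15)
  21÷4 = 5 each, +1 to first 1
Round 2: Ashgrove=21 Cedarfen=25 Dunmere=19 Ironridge=26 → close Ironridge (overflow 17)
  26÷3 = 8 each, +1 to first 2
Round 3: Ashgrove=30 Cedarfen=34 Dunmere=27 → close Cedarfen (overflow 23)
  34÷2 = 17 each, +1 to first 0
Round 4: Ashgrove=47 Dunmere=44 → close Ashgrove (overflow 38)
  47÷1 = 47 each, +1 to first 0

Closure order: Greywater, Ironridge, Cedarfen, Ashgrove
Last habitat: Dunmere with 91 animals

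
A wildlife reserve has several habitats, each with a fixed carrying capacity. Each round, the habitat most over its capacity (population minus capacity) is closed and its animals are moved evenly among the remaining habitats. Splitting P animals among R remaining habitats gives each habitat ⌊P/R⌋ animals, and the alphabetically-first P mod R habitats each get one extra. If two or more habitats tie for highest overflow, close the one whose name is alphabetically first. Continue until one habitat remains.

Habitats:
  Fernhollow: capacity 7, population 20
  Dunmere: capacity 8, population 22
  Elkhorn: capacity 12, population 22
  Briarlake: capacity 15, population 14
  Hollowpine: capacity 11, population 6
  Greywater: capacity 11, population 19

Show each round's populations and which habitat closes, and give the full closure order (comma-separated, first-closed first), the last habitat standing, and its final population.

Round 1: Briarlake=14 Dunmere=22 Elkhorn=22 Fernhollow=20 Greywater=19 Hollowpine=6 → close Dunmere (overflow 14)
  22÷5 = 4 each, +1 to first 2
Round 2: Briarlake=19 Elkhorn=27 Fernhollow=24 Greywater=23 Hollowpine=10 → close Fernhollow (overflow 17)
  24÷4 = 6 each, +1 to first 0
Round 3: Briarlake=25 Elkhorn=33 Greywater=29 Hollowpine=16 → close Elkhorn (overflow 21)
  33÷3 = 11 each, +1 to first 0
Round 4: Briarlake=36 Greywater=40 Hollowpine=27 → close Greywater (overflow 29)
  40÷2 = 20 each, +1 to first 0
Round 5: Briarlake=56 Hollowpine=47 → close Briarlake (overflow 41)
  56÷1 = 56 each, +1 to first 0

Closure order: Dunmere, Fernhollow, Elkhorn, Greywater, Briarlake
Last habitat: Hollowpine with 103 animals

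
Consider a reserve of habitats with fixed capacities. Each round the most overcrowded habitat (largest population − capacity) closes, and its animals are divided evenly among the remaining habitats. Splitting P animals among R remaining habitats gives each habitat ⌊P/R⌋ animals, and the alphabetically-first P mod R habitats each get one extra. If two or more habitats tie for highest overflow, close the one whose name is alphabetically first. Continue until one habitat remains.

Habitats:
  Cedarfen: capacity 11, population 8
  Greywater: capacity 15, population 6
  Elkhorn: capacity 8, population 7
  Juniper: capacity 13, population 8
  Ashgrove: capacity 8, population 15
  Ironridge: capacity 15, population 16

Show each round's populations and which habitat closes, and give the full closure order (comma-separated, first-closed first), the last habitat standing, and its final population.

Round 1: Ashgrove=15 Cedarfen=8 Elkhorn=7 Greywater=6 Ironridge=16 Juniper=8 → close Ashgrove (overflow 7)
  15÷5 = 3 each, +1 to first 0
Round 2: Cedarfen=11 Elkhorn=10 Greywater=9 Ironridge=19 Juniper=11 → close Ironridge (overflow 4)
  19÷4 = 4 each, +1 to first 3
Round 3: Cedarfen=16 Elkhorn=15 Greywater=14 Juniper=15 → close Elkhorn (overflow 7)
  15÷3 = 5 each, +1 to first 0
Round 4: Cedarfen=21 Greywater=19 Juniper=20 → close Cedarfen (overflow 10)
  21÷2 = 10 each, +1 to first 1
Round 5: Greywater=30 Juniper=30 → close Juniper (overflow 17)
  30÷1 = 30 each, +1 to first 0

Closure order: Ashgrove, Ironridge, Elkhorn, Cedarfen, Juniper
Last habitat: Greywater with 60 animals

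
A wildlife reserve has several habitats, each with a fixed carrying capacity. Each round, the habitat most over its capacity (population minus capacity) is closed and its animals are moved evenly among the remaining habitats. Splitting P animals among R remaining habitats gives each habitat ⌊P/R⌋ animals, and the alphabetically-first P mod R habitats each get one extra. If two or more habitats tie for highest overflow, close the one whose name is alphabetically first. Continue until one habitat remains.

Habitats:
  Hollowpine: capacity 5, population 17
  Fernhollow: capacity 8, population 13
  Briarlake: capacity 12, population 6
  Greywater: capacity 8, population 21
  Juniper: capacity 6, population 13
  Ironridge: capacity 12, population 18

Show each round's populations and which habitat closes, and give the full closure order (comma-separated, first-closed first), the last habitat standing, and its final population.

Closure order: Greywater, Hollowpine, Juniper, Ironridge, Fernhollow
Last habitat: Briarlake with 88 animals

Round 1: Briarlake=6 Fernhollow=13 Greywater=21 Hollowpine=17 Ironridge=18 Juniper=13 → close Greywater (overflow 13)
  21÷5 = 4 each, +1 to first 1
Round 2: Briarlake=11 Fernhollow=17 Hollowpine=21 Ironridge=22 Juniper=17 → close Hollowpine (overflow 16)
  21÷4 = 5 each, +1 to first 1
Round 3: Briarlake=17 Fernhollow=22 Ironridge=27 Juniper=22 → close Juniper (overflow 16)
  22÷3 = 7 each, +1 to first 1
Round 4: Briarlake=25 Fernhollow=29 Ironridge=34 → close Ironridge (overflow 22)
  34÷2 = 17 each, +1 to first 0
Round 5: Briarlake=42 Fernhollow=46 → close Fernhollow (overflow 38)
  46÷1 = 46 each, +1 to first 0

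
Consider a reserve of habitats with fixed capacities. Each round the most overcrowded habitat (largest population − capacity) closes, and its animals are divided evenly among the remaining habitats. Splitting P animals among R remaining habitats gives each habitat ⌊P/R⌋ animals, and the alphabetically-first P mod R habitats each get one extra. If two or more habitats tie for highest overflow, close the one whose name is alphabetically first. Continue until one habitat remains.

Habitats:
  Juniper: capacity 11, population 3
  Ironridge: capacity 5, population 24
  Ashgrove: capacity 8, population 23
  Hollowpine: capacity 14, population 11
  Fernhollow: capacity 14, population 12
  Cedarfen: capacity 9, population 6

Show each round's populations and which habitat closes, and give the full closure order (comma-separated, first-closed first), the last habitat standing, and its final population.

Round 1: Ashgrove=23 Cedarfen=6 Fernhollow=12 Hollowpine=11 Ironridge=24 Juniper=3 → close Ironridge (overflow 19)
  24÷5 = 4 each, +1 to first 4
Round 2: Ashgrove=28 Cedarfen=11 Fernhollow=17 Hollowpine=16 Juniper=7 → close Ashgrove (overflow 20)
  28÷4 = 7 each, +1 to first 0
Round 3: Cedarfen=18 Fernhollow=24 Hollowpine=23 Juniper=14 → close Fernhollow (overflow 10)
  24÷3 = 8 each, +1 to first 0
Round 4: Cedarfen=26 Hollowpine=31 Juniper=22 → close Cedarfen (overflow 17)
  26÷2 = 13 each, +1 to first 0
Round 5: Hollowpine=44 Juniper=35 → close Hollowpine (overflow 30)
  44÷1 = 44 each, +1 to first 0

Closure order: Ironridge, Ashgrove, Fernhollow, Cedarfen, Hollowpine
Last habitat: Juniper with 79 animals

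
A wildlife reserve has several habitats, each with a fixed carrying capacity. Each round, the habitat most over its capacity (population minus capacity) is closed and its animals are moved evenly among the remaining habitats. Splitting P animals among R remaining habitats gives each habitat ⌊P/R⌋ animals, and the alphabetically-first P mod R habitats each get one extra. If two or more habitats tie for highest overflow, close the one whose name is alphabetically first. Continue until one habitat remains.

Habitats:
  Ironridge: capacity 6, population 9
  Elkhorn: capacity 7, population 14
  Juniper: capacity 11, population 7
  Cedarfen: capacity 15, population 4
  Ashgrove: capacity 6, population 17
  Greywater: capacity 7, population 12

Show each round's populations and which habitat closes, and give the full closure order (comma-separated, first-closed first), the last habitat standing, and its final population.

Round 1: Ashgrove=17 Cedarfen=4 Elkhorn=14 Greywater=12 Ironridge=9 Juniper=7 → close Ashgrove (overflow 11)
  17÷5 = 3 each, +1 to first 2
Round 2: Cedarfen=8 Elkhorn=18 Greywater=15 Ironridge=12 Juniper=10 → close Elkhorn (overflow 11)
  18÷4 = 4 each, +1 to first 2
Round 3: Cedarfen=13 Greywater=20 Ironridge=16 Juniper=14 → close Greywater (overflow 13)
  20÷3 = 6 each, +1 to first 2
Round 4: Cedarfen=20 Ironridge=23 Juniper=20 → close Ironridge (overflow 17)
  23÷2 = 11 each, +1 to first 1
Round 5: Cedarfen=32 Juniper=31 → close Juniper (overflow 20)
  31÷1 = 31 each, +1 to first 0

Closure order: Ashgrove, Elkhorn, Greywater, Ironridge, Juniper
Last habitat: Cedarfen with 63 animals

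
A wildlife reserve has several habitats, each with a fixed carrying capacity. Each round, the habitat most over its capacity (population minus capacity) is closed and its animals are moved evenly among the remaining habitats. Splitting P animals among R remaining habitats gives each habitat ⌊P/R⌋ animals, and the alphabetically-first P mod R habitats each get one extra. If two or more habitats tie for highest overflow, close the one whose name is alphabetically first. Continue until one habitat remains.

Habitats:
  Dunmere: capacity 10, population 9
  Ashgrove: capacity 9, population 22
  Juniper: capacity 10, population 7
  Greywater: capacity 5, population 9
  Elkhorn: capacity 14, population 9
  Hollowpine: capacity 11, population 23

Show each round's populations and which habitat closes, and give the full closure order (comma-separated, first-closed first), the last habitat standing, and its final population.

Round 1: Ashgrove=22 Dunmere=9 Elkhorn=9 Greywater=9 Hollowpine=23 Juniper=7 → close Ashgrove (overflow 13)
  22÷5 = 4 each, +1 to first 2
Round 2: Dunmere=14 Elkhorn=14 Greywater=13 Hollowpine=27 Juniper=11 → close Hollowpine (overflow 16)
  27÷4 = 6 each, +1 to first 3
Round 3: Dunmere=21 Elkhorn=21 Greywater=20 Juniper=17 → close Greywater (overflow 15)
  20÷3 = 6 each, +1 to first 2
Round 4: Dunmere=28 Elkhorn=28 Juniper=23 → close Dunmere (overflow 18)
  28÷2 = 14 each, +1 to first 0
Round 5: Elkhorn=42 Juniper=37 → close Elkhorn (overflow 28)
  42÷1 = 42 each, +1 to first 0

Closure order: Ashgrove, Hollowpine, Greywater, Dunmere, Elkhorn
Last habitat: Juniper with 79 animals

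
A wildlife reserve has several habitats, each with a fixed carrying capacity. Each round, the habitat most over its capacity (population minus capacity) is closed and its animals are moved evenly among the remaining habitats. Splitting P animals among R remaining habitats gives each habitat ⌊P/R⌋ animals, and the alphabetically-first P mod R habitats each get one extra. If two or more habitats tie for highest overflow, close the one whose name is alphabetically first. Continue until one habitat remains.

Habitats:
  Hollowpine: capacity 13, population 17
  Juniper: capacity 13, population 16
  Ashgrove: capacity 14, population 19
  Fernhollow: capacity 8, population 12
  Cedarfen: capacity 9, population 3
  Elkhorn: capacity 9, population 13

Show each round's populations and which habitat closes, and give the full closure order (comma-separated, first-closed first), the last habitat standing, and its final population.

Closure order: Ashgrove, Elkhorn, Fernhollow, Hollowpine, Juniper
Last habitat: Cedarfen with 80 animals

Round 1: Ashgrove=19 Cedarfen=3 Elkhorn=13 Fernhollow=12 Hollowpine=17 Juniper=16 → close Ashgrove (overflow 5)
  19÷5 = 3 each, +1 to first 4
Round 2: Cedarfen=7 Elkhorn=17 Fernhollow=16 Hollowpine=21 Juniper=19 → close Elkhorn (overflow 8)
  17÷4 = 4 each, +1 to first 1
Round 3: Cedarfen=12 Fernhollow=20 Hollowpine=25 Juniper=23 → close Fernhollow (overflow 12)
  20÷3 = 6 each, +1 to first 2
Round 4: Cedarfen=19 Hollowpine=32 Juniper=29 → close Hollowpine (overflow 19)
  32÷2 = 16 each, +1 to first 0
Round 5: Cedarfen=35 Juniper=45 → close Juniper (overflow 32)
  45÷1 = 45 each, +1 to first 0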